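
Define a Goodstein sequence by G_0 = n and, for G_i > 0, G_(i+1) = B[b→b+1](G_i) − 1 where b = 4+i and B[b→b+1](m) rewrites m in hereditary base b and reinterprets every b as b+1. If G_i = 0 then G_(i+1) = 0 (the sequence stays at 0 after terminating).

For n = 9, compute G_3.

(0) 9|_4 = 2·4 + 1 ↦ 2·5 + 1|_5 = 11 ⇒ 10
(1) 10|_5 = 2·5 ↦ 2·6|_6 = 12 ⇒ 11
(2) 11|_6 = 6 + 5 ↦ 7 + 5|_7 = 12 ⇒ 11
(3) 11|_7 = 7 + 4 ↦ 8 + 4|_8 = 12 ⇒ 11

11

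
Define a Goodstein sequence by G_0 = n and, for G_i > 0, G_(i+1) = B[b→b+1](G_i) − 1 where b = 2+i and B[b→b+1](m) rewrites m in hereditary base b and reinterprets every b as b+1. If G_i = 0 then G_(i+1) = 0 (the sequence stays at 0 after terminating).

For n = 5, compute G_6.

1751

i=0: 5 = 2^2 + 1 (b=2); 2→3: 3^3 + 1 = 28; 28−1 = 27
i=1: 27 = 3^3 (b=3); 3→4: 4^4 = 256; 256−1 = 255
i=2: 255 = 3·4^3 + 3·4^2 + 3·4 + 3 (b=4); 4→5: 3·5^3 + 3·5^2 + 3·5 + 3 = 468; 468−1 = 467
i=3: 467 = 3·5^3 + 3·5^2 + 3·5 + 2 (b=5); 5→6: 3·6^3 + 3·6^2 + 3·6 + 2 = 776; 776−1 = 775
i=4: 775 = 3·6^3 + 3·6^2 + 3·6 + 1 (b=6); 6→7: 3·7^3 + 3·7^2 + 3·7 + 1 = 1198; 1198−1 = 1197
i=5: 1197 = 3·7^3 + 3·7^2 + 3·7 (b=7); 7→8: 3·8^3 + 3·8^2 + 3·8 = 1752; 1752−1 = 1751
i=6: 1751 = 3·8^3 + 3·8^2 + 2·8 + 7 (b=8); 8→9: 3·9^3 + 3·9^2 + 2·9 + 7 = 2455; 2455−1 = 2454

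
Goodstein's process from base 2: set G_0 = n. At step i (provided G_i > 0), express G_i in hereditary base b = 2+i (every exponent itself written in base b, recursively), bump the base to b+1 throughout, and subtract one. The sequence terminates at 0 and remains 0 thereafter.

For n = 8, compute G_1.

80

G_0 = 8. HB_2(8) = 2^(2 + 1). Bump = 81. G_1 = 80.
G_1 = 80. HB_3(80) = 2·3^3 + 2·3^2 + 2·3 + 2. Bump = 554. G_2 = 553.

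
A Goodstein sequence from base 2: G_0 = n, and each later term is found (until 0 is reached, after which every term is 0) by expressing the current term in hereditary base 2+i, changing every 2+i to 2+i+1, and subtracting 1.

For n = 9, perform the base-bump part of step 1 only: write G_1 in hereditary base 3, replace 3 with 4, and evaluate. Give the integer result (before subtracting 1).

1024

step 0: 9 = 2^(2 + 1) + 1; sub 3 for 2: 3^(3 + 1) + 1; = 82; G_1 = 82−1 = 81
step 1: 81 = 3^(3 + 1); sub 4 for 3: 4^(4 + 1); = 1024; G_2 = 1024−1 = 1023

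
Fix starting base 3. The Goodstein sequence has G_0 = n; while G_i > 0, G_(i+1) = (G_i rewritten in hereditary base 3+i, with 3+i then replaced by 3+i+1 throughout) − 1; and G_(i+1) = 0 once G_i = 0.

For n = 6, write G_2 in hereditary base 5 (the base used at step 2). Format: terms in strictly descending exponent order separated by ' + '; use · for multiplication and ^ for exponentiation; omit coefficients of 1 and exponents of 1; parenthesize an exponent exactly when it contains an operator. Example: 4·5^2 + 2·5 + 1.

5 + 2

step 0: 6 = 2·3; sub 4 for 3: 2·4; = 8; G_1 = 8−1 = 7
step 1: 7 = 4 + 3; sub 5 for 4: 5 + 3; = 8; G_2 = 8−1 = 7
step 2: 7 = 5 + 2; sub 6 for 5: 6 + 2; = 8; G_3 = 8−1 = 7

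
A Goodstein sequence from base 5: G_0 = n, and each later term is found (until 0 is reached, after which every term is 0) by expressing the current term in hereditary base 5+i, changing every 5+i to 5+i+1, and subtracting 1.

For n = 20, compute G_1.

(0) 20|_5 = 4·5 ↦ 4·6|_6 = 24 ⇒ 23
(1) 23|_6 = 3·6 + 5 ↦ 3·7 + 5|_7 = 26 ⇒ 25

23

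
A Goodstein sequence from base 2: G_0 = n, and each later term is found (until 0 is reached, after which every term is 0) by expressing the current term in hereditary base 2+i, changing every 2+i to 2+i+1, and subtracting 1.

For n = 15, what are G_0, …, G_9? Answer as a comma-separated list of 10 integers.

[0] 15 ≡ 2^(2 + 1) + 2^2 + 2 + 1 (base 2). Lift 3: 112. −1: 111.
[1] 111 ≡ 3^(3 + 1) + 3^3 + 3 (base 3). Lift 4: 1284. −1: 1283.
[2] 1283 ≡ 4^(4 + 1) + 4^4 + 3 (base 4). Lift 5: 18753. −1: 18752.
[3] 18752 ≡ 5^(5 + 1) + 5^5 + 2 (base 5). Lift 6: 326594. −1: 326593.
[4] 326593 ≡ 6^(6 + 1) + 6^6 + 1 (base 6). Lift 7: 6588345. −1: 6588344.
[5] 6588344 ≡ 7^(7 + 1) + 7^7 (base 7). Lift 8: 150994944. −1: 150994943.
[6] 150994943 ≡ 8^(8 + 1) + 7·8^7 + 7·8^6 + 7·8^5 + 7·8^4 + 7·8^3 + 7·8^2 + 7·8 + 7 (base 8). Lift 9: 3524450281. −1: 3524450280.
[7] 3524450280 ≡ 9^(9 + 1) + 7·9^7 + 7·9^6 + 7·9^5 + 7·9^4 + 7·9^3 + 7·9^2 + 7·9 + 6 (base 9). Lift 10: 100077777776. −1: 100077777775.
[8] 100077777775 ≡ 10^(10 + 1) + 7·10^7 + 7·10^6 + 7·10^5 + 7·10^4 + 7·10^3 + 7·10^2 + 7·10 + 5 (base 10). Lift 11: 3138578427935. −1: 3138578427934.

15, 111, 1283, 18752, 326593, 6588344, 150994943, 3524450280, 100077777775, 3138578427934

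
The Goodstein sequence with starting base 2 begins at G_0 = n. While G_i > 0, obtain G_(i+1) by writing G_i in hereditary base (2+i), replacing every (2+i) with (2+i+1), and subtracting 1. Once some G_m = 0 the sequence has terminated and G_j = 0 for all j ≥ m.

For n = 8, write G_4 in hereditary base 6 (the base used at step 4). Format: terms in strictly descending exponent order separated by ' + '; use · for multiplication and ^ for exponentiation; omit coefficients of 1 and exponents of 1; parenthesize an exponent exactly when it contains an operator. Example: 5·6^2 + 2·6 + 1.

[0] 8 ≡ 2^(2 + 1) (base 2). Lift 3: 81. −1: 80.
[1] 80 ≡ 2·3^3 + 2·3^2 + 2·3 + 2 (base 3). Lift 4: 554. −1: 553.
[2] 553 ≡ 2·4^4 + 2·4^2 + 2·4 + 1 (base 4). Lift 5: 6311. −1: 6310.
[3] 6310 ≡ 2·5^5 + 2·5^2 + 2·5 (base 5). Lift 6: 93396. −1: 93395.
[4] 93395 ≡ 2·6^6 + 2·6^2 + 6 + 5 (base 6). Lift 7: 1647196. −1: 1647195.

2·6^6 + 2·6^2 + 6 + 5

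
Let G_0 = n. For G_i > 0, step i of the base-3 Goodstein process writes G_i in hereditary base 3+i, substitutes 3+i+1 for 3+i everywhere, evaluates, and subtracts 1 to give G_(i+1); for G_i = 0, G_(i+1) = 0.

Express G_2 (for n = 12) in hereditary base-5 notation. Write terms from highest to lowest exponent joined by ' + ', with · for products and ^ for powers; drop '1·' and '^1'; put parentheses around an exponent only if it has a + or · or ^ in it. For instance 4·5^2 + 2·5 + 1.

5^2 + 2

step 0: 12 = 3^2 + 3; sub 4 for 3: 4^2 + 4; = 20; G_1 = 20−1 = 19
step 1: 19 = 4^2 + 3; sub 5 for 4: 5^2 + 3; = 28; G_2 = 28−1 = 27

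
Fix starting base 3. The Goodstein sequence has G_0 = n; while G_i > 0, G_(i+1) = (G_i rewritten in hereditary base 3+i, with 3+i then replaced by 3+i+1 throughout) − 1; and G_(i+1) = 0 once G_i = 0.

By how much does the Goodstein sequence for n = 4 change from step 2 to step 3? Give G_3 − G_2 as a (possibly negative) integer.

-1

G_0 = 4. HB_3(4) = 3 + 1. Bump = 5. G_1 = 4.
G_1 = 4. HB_4(4) = 4. Bump = 5. G_2 = 4.
G_2 = 4. HB_5(4) = 4. Bump = 4. G_3 = 3.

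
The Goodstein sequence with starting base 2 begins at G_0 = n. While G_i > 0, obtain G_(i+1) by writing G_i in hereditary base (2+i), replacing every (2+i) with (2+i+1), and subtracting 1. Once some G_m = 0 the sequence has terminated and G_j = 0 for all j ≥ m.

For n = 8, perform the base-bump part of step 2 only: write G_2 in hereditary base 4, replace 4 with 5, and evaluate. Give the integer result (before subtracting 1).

G_0=8  [base 2] 2^(2 + 1)  →[2↦3]→  3^(3 + 1) = 81  −1 ⇒ G_1=80
G_1=80  [base 3] 2·3^3 + 2·3^2 + 2·3 + 2  →[3↦4]→  2·4^4 + 2·4^2 + 2·4 + 2 = 554  −1 ⇒ G_2=553
G_2=553  [base 4] 2·4^4 + 2·4^2 + 2·4 + 1  →[4↦5]→  2·5^5 + 2·5^2 + 2·5 + 1 = 6311  −1 ⇒ G_3=6310

6311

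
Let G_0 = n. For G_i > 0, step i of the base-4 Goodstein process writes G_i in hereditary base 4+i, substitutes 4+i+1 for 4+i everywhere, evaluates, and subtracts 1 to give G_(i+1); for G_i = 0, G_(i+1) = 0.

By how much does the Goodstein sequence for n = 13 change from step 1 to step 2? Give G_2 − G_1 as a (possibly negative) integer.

2

i=0: 13 = 3·4 + 1 (b=4); 4→5: 3·5 + 1 = 16; 16−1 = 15
i=1: 15 = 3·5 (b=5); 5→6: 3·6 = 18; 18−1 = 17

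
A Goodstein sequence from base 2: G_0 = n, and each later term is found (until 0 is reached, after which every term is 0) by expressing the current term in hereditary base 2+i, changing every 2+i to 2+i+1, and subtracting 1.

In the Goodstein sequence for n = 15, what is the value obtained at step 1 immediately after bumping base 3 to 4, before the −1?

1284

i=0: 15 = 2^(2 + 1) + 2^2 + 2 + 1 (b=2); 2→3: 3^(3 + 1) + 3^3 + 3 + 1 = 112; 112−1 = 111
i=1: 111 = 3^(3 + 1) + 3^3 + 3 (b=3); 3→4: 4^(4 + 1) + 4^4 + 4 = 1284; 1284−1 = 1283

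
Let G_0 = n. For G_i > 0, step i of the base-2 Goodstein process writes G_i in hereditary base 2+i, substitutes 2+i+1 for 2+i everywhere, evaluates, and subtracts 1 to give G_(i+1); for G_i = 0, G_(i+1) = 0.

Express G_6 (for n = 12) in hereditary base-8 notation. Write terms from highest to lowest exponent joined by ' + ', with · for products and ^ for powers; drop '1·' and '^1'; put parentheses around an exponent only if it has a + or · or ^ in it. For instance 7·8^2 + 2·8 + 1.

8^(8 + 1) + 2·8^2 + 8 + 3

[0] 12 ≡ 2^(2 + 1) + 2^2 (base 2). Lift 3: 108. −1: 107.
[1] 107 ≡ 3^(3 + 1) + 2·3^2 + 2·3 + 2 (base 3). Lift 4: 1066. −1: 1065.
[2] 1065 ≡ 4^(4 + 1) + 2·4^2 + 2·4 + 1 (base 4). Lift 5: 15686. −1: 15685.
[3] 15685 ≡ 5^(5 + 1) + 2·5^2 + 2·5 (base 5). Lift 6: 280020. −1: 280019.
[4] 280019 ≡ 6^(6 + 1) + 2·6^2 + 6 + 5 (base 6). Lift 7: 5764911. −1: 5764910.
[5] 5764910 ≡ 7^(7 + 1) + 2·7^2 + 7 + 4 (base 7). Lift 8: 134217868. −1: 134217867.
[6] 134217867 ≡ 8^(8 + 1) + 2·8^2 + 8 + 3 (base 8). Lift 9: 3486784575. −1: 3486784574.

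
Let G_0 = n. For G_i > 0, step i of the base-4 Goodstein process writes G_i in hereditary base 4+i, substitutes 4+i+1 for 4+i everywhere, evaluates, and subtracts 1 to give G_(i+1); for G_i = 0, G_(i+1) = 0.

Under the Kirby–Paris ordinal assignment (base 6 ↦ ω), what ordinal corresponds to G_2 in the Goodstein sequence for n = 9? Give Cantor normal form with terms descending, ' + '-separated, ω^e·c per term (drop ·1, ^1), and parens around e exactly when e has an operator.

(0) 9|_4 = 2·4 + 1 ↦ 2·5 + 1|_5 = 11 ⇒ 10
(1) 10|_5 = 2·5 ↦ 2·6|_6 = 12 ⇒ 11
(2) 11|_6 = 6 + 5 ↦ 7 + 5|_7 = 12 ⇒ 11

ω + 5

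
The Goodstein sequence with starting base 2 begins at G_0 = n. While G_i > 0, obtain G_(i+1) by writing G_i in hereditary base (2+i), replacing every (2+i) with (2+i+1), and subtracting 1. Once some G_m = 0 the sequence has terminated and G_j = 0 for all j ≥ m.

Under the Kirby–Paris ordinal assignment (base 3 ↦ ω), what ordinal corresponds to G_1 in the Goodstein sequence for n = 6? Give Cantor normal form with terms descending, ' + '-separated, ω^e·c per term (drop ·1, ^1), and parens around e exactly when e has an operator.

ω^ω + 2

i=0: 6 = 2^2 + 2 (b=2); 2→3: 3^3 + 3 = 30; 30−1 = 29
i=1: 29 = 3^3 + 2 (b=3); 3→4: 4^4 + 2 = 258; 258−1 = 257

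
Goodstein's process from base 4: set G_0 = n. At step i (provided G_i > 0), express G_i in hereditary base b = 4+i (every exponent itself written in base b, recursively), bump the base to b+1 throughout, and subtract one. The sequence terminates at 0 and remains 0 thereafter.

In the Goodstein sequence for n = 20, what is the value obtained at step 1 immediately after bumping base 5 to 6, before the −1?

step 0: 20 = 4^2 + 4; sub 5 for 4: 5^2 + 5; = 30; G_1 = 30−1 = 29
step 1: 29 = 5^2 + 4; sub 6 for 5: 6^2 + 4; = 40; G_2 = 40−1 = 39

40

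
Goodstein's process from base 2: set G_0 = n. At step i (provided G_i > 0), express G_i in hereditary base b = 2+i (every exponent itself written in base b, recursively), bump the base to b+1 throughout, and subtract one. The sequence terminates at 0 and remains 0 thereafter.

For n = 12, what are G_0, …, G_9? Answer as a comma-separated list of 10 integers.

12, 107, 1065, 15685, 280019, 5764910, 134217867, 3486784574, 100000000211, 3138428376974

[0] 12 ≡ 2^(2 + 1) + 2^2 (base 2). Lift 3: 108. −1: 107.
[1] 107 ≡ 3^(3 + 1) + 2·3^2 + 2·3 + 2 (base 3). Lift 4: 1066. −1: 1065.
[2] 1065 ≡ 4^(4 + 1) + 2·4^2 + 2·4 + 1 (base 4). Lift 5: 15686. −1: 15685.
[3] 15685 ≡ 5^(5 + 1) + 2·5^2 + 2·5 (base 5). Lift 6: 280020. −1: 280019.
[4] 280019 ≡ 6^(6 + 1) + 2·6^2 + 6 + 5 (base 6). Lift 7: 5764911. −1: 5764910.
[5] 5764910 ≡ 7^(7 + 1) + 2·7^2 + 7 + 4 (base 7). Lift 8: 134217868. −1: 134217867.
[6] 134217867 ≡ 8^(8 + 1) + 2·8^2 + 8 + 3 (base 8). Lift 9: 3486784575. −1: 3486784574.
[7] 3486784574 ≡ 9^(9 + 1) + 2·9^2 + 9 + 2 (base 9). Lift 10: 100000000212. −1: 100000000211.
[8] 100000000211 ≡ 10^(10 + 1) + 2·10^2 + 10 + 1 (base 10). Lift 11: 3138428376975. −1: 3138428376974.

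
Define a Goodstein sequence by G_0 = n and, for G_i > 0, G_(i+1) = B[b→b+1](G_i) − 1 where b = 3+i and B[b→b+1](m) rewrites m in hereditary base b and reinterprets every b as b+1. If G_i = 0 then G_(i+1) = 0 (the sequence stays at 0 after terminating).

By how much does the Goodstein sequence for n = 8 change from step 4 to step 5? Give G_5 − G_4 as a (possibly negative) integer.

G_0 = 8. HB_3(8) = 2·3 + 2. Bump = 10. G_1 = 9.
G_1 = 9. HB_4(9) = 2·4 + 1. Bump = 11. G_2 = 10.
G_2 = 10. HB_5(10) = 2·5. Bump = 12. G_3 = 11.
G_3 = 11. HB_6(11) = 6 + 5. Bump = 12. G_4 = 11.
G_4 = 11. HB_7(11) = 7 + 4. Bump = 12. G_5 = 11.

0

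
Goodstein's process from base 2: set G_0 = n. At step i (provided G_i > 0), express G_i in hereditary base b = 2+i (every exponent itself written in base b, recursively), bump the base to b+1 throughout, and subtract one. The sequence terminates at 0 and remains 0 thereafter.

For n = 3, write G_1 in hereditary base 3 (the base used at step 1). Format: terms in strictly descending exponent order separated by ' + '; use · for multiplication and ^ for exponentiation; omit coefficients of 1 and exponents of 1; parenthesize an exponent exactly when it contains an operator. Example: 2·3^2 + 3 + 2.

3

step 0: 3 = 2 + 1; sub 3 for 2: 3 + 1; = 4; G_1 = 4−1 = 3
step 1: 3 = 3; sub 4 for 3: 4; = 4; G_2 = 4−1 = 3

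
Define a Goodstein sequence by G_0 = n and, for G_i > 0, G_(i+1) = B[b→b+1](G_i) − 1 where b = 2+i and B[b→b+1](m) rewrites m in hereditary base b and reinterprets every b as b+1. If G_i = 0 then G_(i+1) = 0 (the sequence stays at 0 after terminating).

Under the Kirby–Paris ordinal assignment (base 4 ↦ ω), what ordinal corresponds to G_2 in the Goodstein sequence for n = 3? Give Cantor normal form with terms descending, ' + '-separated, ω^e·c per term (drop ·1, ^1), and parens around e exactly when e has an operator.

3

G_0 = 3. HB_2(3) = 2 + 1. Bump = 4. G_1 = 3.
G_1 = 3. HB_3(3) = 3. Bump = 4. G_2 = 3.
G_2 = 3. HB_4(3) = 3. Bump = 3. G_3 = 2.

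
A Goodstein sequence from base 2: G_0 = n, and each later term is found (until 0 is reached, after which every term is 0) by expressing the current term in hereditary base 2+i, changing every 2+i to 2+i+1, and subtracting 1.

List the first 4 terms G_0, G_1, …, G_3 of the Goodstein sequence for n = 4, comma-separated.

4, 26, 41, 60

(0) 4|_2 = 2^2 ↦ 3^3|_3 = 27 ⇒ 26
(1) 26|_3 = 2·3^2 + 2·3 + 2 ↦ 2·4^2 + 2·4 + 2|_4 = 42 ⇒ 41
(2) 41|_4 = 2·4^2 + 2·4 + 1 ↦ 2·5^2 + 2·5 + 1|_5 = 61 ⇒ 60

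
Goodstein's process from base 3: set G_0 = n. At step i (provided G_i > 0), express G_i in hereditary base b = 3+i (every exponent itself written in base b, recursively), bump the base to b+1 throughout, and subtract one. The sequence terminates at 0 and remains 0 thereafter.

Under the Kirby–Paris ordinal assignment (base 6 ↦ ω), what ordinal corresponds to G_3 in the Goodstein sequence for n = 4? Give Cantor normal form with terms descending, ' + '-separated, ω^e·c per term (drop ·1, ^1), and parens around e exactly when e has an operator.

3

i=0: 4 = 3 + 1 (b=3); 3→4: 4 + 1 = 5; 5−1 = 4
i=1: 4 = 4 (b=4); 4→5: 5 = 5; 5−1 = 4
i=2: 4 = 4 (b=5); 5→6: 4 = 4; 4−1 = 3
i=3: 3 = 3 (b=6); 6→7: 3 = 3; 3−1 = 2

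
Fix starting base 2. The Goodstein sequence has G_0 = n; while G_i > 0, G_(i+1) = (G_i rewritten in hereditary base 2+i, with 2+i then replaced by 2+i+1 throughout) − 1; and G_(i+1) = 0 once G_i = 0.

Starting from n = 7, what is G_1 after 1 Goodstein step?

[0] 7 ≡ 2^2 + 2 + 1 (base 2). Lift 3: 31. −1: 30.
[1] 30 ≡ 3^3 + 3 (base 3). Lift 4: 260. −1: 259.

30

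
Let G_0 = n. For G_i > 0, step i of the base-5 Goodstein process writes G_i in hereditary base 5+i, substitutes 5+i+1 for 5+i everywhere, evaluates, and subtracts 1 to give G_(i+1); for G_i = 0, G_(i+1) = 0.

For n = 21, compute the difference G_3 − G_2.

2

(0) 21|_5 = 4·5 + 1 ↦ 4·6 + 1|_6 = 25 ⇒ 24
(1) 24|_6 = 4·6 ↦ 4·7|_7 = 28 ⇒ 27
(2) 27|_7 = 3·7 + 6 ↦ 3·8 + 6|_8 = 30 ⇒ 29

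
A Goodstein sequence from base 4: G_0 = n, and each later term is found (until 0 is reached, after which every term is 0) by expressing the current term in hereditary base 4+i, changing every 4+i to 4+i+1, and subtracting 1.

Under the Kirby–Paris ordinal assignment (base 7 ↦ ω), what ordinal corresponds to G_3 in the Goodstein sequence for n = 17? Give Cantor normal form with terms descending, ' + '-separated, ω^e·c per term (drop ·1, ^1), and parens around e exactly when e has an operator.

ω·5 + 4

G_0 = 17. HB_4(17) = 4^2 + 1. Bump = 26. G_1 = 25.
G_1 = 25. HB_5(25) = 5^2. Bump = 36. G_2 = 35.
G_2 = 35. HB_6(35) = 5·6 + 5. Bump = 40. G_3 = 39.
G_3 = 39. HB_7(39) = 5·7 + 4. Bump = 44. G_4 = 43.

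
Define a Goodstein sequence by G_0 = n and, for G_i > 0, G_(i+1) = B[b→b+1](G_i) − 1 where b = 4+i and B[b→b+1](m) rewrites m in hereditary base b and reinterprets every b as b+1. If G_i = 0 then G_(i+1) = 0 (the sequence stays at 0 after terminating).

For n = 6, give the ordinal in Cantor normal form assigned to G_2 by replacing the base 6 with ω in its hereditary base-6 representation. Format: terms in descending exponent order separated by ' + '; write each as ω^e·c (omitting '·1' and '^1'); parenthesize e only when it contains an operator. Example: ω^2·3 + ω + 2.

[0] 6 ≡ 4 + 2 (base 4). Lift 5: 7. −1: 6.
[1] 6 ≡ 5 + 1 (base 5). Lift 6: 7. −1: 6.

ω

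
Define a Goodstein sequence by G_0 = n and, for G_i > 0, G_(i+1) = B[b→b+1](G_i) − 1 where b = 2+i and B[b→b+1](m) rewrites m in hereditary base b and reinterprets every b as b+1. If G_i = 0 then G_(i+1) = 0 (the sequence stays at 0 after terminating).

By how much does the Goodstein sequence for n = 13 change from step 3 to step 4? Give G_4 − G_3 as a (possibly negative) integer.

i=0: 13 = 2^(2 + 1) + 2^2 + 1 (b=2); 2→3: 3^(3 + 1) + 3^3 + 1 = 109; 109−1 = 108
i=1: 108 = 3^(3 + 1) + 3^3 (b=3); 3→4: 4^(4 + 1) + 4^4 = 1280; 1280−1 = 1279
i=2: 1279 = 4^(4 + 1) + 3·4^3 + 3·4^2 + 3·4 + 3 (b=4); 4→5: 5^(5 + 1) + 3·5^3 + 3·5^2 + 3·5 + 3 = 16093; 16093−1 = 16092
i=3: 16092 = 5^(5 + 1) + 3·5^3 + 3·5^2 + 3·5 + 2 (b=5); 5→6: 6^(6 + 1) + 3·6^3 + 3·6^2 + 3·6 + 2 = 280712; 280712−1 = 280711

264619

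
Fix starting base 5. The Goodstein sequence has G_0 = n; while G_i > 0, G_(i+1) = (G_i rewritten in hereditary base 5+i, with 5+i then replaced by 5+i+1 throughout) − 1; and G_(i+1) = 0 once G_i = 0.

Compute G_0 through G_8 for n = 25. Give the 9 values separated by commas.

25, 35, 39, 43, 47, 51, 55, 59, 62

base 5: 25 = 5^2; at 6: 6^2 = 36; next = 35
base 6: 35 = 5·6 + 5; at 7: 5·7 + 5 = 40; next = 39
base 7: 39 = 5·7 + 4; at 8: 5·8 + 4 = 44; next = 43
base 8: 43 = 5·8 + 3; at 9: 5·9 + 3 = 48; next = 47
base 9: 47 = 5·9 + 2; at 10: 5·10 + 2 = 52; next = 51
base 10: 51 = 5·10 + 1; at 11: 5·11 + 1 = 56; next = 55
base 11: 55 = 5·11; at 12: 5·12 = 60; next = 59
base 12: 59 = 4·12 + 11; at 13: 4·13 + 11 = 63; next = 62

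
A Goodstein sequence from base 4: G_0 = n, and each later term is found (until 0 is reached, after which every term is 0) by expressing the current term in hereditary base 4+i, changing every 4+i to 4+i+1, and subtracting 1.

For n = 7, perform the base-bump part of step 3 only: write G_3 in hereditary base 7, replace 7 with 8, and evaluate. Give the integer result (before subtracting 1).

base 4: 7 = 4 + 3; at 5: 5 + 3 = 8; next = 7
base 5: 7 = 5 + 2; at 6: 6 + 2 = 8; next = 7
base 6: 7 = 6 + 1; at 7: 7 + 1 = 8; next = 7
base 7: 7 = 7; at 8: 8 = 8; next = 7

8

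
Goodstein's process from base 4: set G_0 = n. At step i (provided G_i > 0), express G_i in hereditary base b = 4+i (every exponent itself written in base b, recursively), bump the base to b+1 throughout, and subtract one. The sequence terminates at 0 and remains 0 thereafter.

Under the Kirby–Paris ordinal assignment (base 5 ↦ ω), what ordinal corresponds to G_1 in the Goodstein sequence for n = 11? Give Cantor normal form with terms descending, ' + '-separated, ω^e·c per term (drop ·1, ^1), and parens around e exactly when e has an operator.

ω·2 + 2

11 —HB4→ 2·4 + 3 —bump→ 2·5 + 3 = 13 —(−1)→ 12
12 —HB5→ 2·5 + 2 —bump→ 2·6 + 2 = 14 —(−1)→ 13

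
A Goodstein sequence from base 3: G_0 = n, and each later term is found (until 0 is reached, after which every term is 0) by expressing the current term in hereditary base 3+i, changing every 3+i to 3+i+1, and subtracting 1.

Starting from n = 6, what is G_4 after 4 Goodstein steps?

base 3: 6 = 2·3; at 4: 2·4 = 8; next = 7
base 4: 7 = 4 + 3; at 5: 5 + 3 = 8; next = 7
base 5: 7 = 5 + 2; at 6: 6 + 2 = 8; next = 7
base 6: 7 = 6 + 1; at 7: 7 + 1 = 8; next = 7
base 7: 7 = 7; at 8: 8 = 8; next = 7

7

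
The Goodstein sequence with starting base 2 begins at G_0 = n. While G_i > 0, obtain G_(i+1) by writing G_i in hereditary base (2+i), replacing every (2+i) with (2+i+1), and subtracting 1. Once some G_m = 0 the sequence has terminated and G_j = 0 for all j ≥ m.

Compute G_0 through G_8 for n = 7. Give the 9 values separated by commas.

7, 30, 259, 3127, 46657, 823543, 16777215, 37665879, 77777775

G_0 = 7. HB_2(7) = 2^2 + 2 + 1. Bump = 31. G_1 = 30.
G_1 = 30. HB_3(30) = 3^3 + 3. Bump = 260. G_2 = 259.
G_2 = 259. HB_4(259) = 4^4 + 3. Bump = 3128. G_3 = 3127.
G_3 = 3127. HB_5(3127) = 5^5 + 2. Bump = 46658. G_4 = 46657.
G_4 = 46657. HB_6(46657) = 6^6 + 1. Bump = 823544. G_5 = 823543.
G_5 = 823543. HB_7(823543) = 7^7. Bump = 16777216. G_6 = 16777215.
G_6 = 16777215. HB_8(16777215) = 7·8^7 + 7·8^6 + 7·8^5 + 7·8^4 + 7·8^3 + 7·8^2 + 7·8 + 7. Bump = 37665880. G_7 = 37665879.
G_7 = 37665879. HB_9(37665879) = 7·9^7 + 7·9^6 + 7·9^5 + 7·9^4 + 7·9^3 + 7·9^2 + 7·9 + 6. Bump = 77777776. G_8 = 77777775.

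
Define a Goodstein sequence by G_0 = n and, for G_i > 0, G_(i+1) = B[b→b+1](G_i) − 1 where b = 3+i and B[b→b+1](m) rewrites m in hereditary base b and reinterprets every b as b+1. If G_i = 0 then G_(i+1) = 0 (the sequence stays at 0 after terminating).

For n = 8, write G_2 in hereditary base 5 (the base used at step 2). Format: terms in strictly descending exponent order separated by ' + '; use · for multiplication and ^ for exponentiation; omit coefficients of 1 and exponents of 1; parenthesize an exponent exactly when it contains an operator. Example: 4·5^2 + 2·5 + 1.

2·5

base 3: 8 = 2·3 + 2; at 4: 2·4 + 2 = 10; next = 9
base 4: 9 = 2·4 + 1; at 5: 2·5 + 1 = 11; next = 10
base 5: 10 = 2·5; at 6: 2·6 = 12; next = 11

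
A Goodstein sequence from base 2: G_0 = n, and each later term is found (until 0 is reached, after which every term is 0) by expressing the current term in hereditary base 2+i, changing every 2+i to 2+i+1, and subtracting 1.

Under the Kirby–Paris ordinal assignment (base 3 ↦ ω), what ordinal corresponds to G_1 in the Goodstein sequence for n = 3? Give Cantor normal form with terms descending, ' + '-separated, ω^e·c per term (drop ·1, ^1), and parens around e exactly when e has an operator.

(0) 3|_2 = 2 + 1 ↦ 3 + 1|_3 = 4 ⇒ 3
(1) 3|_3 = 3 ↦ 4|_4 = 4 ⇒ 3

ω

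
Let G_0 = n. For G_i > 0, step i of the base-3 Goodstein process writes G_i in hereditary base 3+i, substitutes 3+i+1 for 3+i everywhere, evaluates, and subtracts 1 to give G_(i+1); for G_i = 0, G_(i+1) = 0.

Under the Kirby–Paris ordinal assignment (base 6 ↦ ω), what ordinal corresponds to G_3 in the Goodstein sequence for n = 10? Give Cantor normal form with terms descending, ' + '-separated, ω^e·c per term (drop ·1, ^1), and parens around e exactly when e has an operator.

base 3: 10 = 3^2 + 1; at 4: 4^2 + 1 = 17; next = 16
base 4: 16 = 4^2; at 5: 5^2 = 25; next = 24
base 5: 24 = 4·5 + 4; at 6: 4·6 + 4 = 28; next = 27

ω·4 + 3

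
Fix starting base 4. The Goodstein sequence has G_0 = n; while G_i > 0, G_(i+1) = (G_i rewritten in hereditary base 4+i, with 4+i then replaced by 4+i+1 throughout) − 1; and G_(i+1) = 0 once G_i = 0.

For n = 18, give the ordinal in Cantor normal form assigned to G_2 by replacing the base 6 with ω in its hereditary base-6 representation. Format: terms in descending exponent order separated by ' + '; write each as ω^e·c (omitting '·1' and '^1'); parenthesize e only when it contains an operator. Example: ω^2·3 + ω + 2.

ω^2

G_0 = 18. HB_4(18) = 4^2 + 2. Bump = 27. G_1 = 26.
G_1 = 26. HB_5(26) = 5^2 + 1. Bump = 37. G_2 = 36.
G_2 = 36. HB_6(36) = 6^2. Bump = 49. G_3 = 48.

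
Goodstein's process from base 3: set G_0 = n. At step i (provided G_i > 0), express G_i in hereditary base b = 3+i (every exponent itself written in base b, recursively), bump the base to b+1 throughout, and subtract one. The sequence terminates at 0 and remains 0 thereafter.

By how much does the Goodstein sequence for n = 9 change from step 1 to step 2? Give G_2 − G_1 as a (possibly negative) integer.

(0) 9|_3 = 3^2 ↦ 4^2|_4 = 16 ⇒ 15
(1) 15|_4 = 3·4 + 3 ↦ 3·5 + 3|_5 = 18 ⇒ 17

2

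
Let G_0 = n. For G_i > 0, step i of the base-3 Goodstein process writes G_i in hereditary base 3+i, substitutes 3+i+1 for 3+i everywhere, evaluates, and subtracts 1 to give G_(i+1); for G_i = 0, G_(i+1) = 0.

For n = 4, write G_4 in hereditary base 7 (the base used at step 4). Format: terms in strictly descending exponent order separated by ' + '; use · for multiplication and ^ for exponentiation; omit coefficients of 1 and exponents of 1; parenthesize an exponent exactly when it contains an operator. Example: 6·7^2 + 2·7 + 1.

base 3: 4 = 3 + 1; at 4: 4 + 1 = 5; next = 4
base 4: 4 = 4; at 5: 5 = 5; next = 4
base 5: 4 = 4; at 6: 4 = 4; next = 3
base 6: 3 = 3; at 7: 3 = 3; next = 2
base 7: 2 = 2; at 8: 2 = 2; next = 1

2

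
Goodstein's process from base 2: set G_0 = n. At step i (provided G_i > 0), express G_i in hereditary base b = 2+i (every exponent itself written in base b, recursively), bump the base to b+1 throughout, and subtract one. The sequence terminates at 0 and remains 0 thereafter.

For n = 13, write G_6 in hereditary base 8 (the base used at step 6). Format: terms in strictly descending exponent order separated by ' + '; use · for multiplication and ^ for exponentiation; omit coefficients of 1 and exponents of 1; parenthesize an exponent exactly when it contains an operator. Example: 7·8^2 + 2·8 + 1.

8^(8 + 1) + 3·8^3 + 3·8^2 + 2·8 + 7

G_0 = 13. HB_2(13) = 2^(2 + 1) + 2^2 + 1. Bump = 109. G_1 = 108.
G_1 = 108. HB_3(108) = 3^(3 + 1) + 3^3. Bump = 1280. G_2 = 1279.
G_2 = 1279. HB_4(1279) = 4^(4 + 1) + 3·4^3 + 3·4^2 + 3·4 + 3. Bump = 16093. G_3 = 16092.
G_3 = 16092. HB_5(16092) = 5^(5 + 1) + 3·5^3 + 3·5^2 + 3·5 + 2. Bump = 280712. G_4 = 280711.
G_4 = 280711. HB_6(280711) = 6^(6 + 1) + 3·6^3 + 3·6^2 + 3·6 + 1. Bump = 5765999. G_5 = 5765998.
G_5 = 5765998. HB_7(5765998) = 7^(7 + 1) + 3·7^3 + 3·7^2 + 3·7. Bump = 134219480. G_6 = 134219479.
G_6 = 134219479. HB_8(134219479) = 8^(8 + 1) + 3·8^3 + 3·8^2 + 2·8 + 7. Bump = 3486786856. G_7 = 3486786855.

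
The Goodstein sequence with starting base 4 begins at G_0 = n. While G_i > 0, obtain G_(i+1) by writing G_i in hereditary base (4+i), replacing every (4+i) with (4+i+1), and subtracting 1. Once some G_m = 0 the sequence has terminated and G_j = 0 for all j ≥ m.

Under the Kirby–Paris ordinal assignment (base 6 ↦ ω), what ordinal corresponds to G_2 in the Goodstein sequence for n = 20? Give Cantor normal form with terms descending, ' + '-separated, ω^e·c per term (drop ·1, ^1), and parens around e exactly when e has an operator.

ω^2 + 3

G_0=20  [base 4] 4^2 + 4  →[4↦5]→  5^2 + 5 = 30  −1 ⇒ G_1=29
G_1=29  [base 5] 5^2 + 4  →[5↦6]→  6^2 + 4 = 40  −1 ⇒ G_2=39
G_2=39  [base 6] 6^2 + 3  →[6↦7]→  7^2 + 3 = 52  −1 ⇒ G_3=51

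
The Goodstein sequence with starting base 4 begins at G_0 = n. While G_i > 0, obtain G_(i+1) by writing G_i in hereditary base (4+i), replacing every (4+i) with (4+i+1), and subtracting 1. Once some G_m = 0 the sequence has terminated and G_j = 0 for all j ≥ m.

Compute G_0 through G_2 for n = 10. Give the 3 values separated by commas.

10, 11, 12

i=0: 10 = 2·4 + 2 (b=4); 4→5: 2·5 + 2 = 12; 12−1 = 11
i=1: 11 = 2·5 + 1 (b=5); 5→6: 2·6 + 1 = 13; 13−1 = 12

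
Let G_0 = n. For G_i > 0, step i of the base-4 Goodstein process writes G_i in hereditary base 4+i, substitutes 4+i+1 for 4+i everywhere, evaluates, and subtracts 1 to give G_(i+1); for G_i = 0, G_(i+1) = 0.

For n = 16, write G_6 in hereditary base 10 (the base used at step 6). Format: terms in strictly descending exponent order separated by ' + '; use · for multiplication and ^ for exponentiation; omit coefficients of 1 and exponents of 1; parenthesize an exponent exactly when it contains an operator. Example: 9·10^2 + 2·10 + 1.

3·10 + 9

base 4: 16 = 4^2; at 5: 5^2 = 25; next = 24
base 5: 24 = 4·5 + 4; at 6: 4·6 + 4 = 28; next = 27
base 6: 27 = 4·6 + 3; at 7: 4·7 + 3 = 31; next = 30
base 7: 30 = 4·7 + 2; at 8: 4·8 + 2 = 34; next = 33
base 8: 33 = 4·8 + 1; at 9: 4·9 + 1 = 37; next = 36
base 9: 36 = 4·9; at 10: 4·10 = 40; next = 39
base 10: 39 = 3·10 + 9; at 11: 3·11 + 9 = 42; next = 41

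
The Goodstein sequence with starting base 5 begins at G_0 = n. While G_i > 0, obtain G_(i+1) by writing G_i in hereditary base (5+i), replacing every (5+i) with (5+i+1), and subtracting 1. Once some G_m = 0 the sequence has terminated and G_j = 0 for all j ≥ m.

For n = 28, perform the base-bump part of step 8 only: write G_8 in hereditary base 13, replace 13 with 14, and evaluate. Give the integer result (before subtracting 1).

116

i=0: 28 = 5^2 + 3 (b=5); 5→6: 6^2 + 3 = 39; 39−1 = 38
i=1: 38 = 6^2 + 2 (b=6); 6→7: 7^2 + 2 = 51; 51−1 = 50
i=2: 50 = 7^2 + 1 (b=7); 7→8: 8^2 + 1 = 65; 65−1 = 64
i=3: 64 = 8^2 (b=8); 8→9: 9^2 = 81; 81−1 = 80
i=4: 80 = 8·9 + 8 (b=9); 9→10: 8·10 + 8 = 88; 88−1 = 87
i=5: 87 = 8·10 + 7 (b=10); 10→11: 8·11 + 7 = 95; 95−1 = 94
i=6: 94 = 8·11 + 6 (b=11); 11→12: 8·12 + 6 = 102; 102−1 = 101
i=7: 101 = 8·12 + 5 (b=12); 12→13: 8·13 + 5 = 109; 109−1 = 108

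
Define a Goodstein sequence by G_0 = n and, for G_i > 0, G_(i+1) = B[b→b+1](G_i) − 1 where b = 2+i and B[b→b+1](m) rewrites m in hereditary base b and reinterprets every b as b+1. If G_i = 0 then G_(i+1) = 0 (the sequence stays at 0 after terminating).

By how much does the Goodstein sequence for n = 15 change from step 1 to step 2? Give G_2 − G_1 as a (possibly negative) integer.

(0) 15|_2 = 2^(2 + 1) + 2^2 + 2 + 1 ↦ 3^(3 + 1) + 3^3 + 3 + 1|_3 = 112 ⇒ 111
(1) 111|_3 = 3^(3 + 1) + 3^3 + 3 ↦ 4^(4 + 1) + 4^4 + 4|_4 = 1284 ⇒ 1283

1172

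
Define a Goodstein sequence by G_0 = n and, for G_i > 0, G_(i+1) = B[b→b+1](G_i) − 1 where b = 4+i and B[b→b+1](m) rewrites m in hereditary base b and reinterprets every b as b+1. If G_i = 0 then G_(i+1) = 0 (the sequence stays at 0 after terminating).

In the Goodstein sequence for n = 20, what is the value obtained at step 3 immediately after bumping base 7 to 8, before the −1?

66

i=0: 20 = 4^2 + 4 (b=4); 4→5: 5^2 + 5 = 30; 30−1 = 29
i=1: 29 = 5^2 + 4 (b=5); 5→6: 6^2 + 4 = 40; 40−1 = 39
i=2: 39 = 6^2 + 3 (b=6); 6→7: 7^2 + 3 = 52; 52−1 = 51
i=3: 51 = 7^2 + 2 (b=7); 7→8: 8^2 + 2 = 66; 66−1 = 65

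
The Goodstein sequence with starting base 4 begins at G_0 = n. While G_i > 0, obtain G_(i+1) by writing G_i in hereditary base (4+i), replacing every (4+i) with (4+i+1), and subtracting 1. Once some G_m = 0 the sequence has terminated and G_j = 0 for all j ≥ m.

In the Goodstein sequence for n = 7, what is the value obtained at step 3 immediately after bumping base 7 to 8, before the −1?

(0) 7|_4 = 4 + 3 ↦ 5 + 3|_5 = 8 ⇒ 7
(1) 7|_5 = 5 + 2 ↦ 6 + 2|_6 = 8 ⇒ 7
(2) 7|_6 = 6 + 1 ↦ 7 + 1|_7 = 8 ⇒ 7
(3) 7|_7 = 7 ↦ 8|_8 = 8 ⇒ 7

8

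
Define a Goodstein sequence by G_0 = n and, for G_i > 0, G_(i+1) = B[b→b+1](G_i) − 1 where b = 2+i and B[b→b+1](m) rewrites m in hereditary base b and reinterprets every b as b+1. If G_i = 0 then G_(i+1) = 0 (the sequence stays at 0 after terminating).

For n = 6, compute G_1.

29

base 2: 6 = 2^2 + 2; at 3: 3^3 + 3 = 30; next = 29
base 3: 29 = 3^3 + 2; at 4: 4^4 + 2 = 258; next = 257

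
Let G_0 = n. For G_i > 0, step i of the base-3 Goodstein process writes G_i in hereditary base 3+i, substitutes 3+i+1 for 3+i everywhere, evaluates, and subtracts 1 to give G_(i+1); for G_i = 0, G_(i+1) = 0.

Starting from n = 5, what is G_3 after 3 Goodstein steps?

5

[0] 5 ≡ 3 + 2 (base 3). Lift 4: 6. −1: 5.
[1] 5 ≡ 4 + 1 (base 4). Lift 5: 6. −1: 5.
[2] 5 ≡ 5 (base 5). Lift 6: 6. −1: 5.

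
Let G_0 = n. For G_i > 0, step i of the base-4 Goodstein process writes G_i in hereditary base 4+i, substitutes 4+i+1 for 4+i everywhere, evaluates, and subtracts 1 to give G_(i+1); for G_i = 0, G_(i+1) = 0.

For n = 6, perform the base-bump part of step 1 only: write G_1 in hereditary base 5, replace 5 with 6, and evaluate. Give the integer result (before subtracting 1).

G_0 = 6. HB_4(6) = 4 + 2. Bump = 7. G_1 = 6.
G_1 = 6. HB_5(6) = 5 + 1. Bump = 7. G_2 = 6.

7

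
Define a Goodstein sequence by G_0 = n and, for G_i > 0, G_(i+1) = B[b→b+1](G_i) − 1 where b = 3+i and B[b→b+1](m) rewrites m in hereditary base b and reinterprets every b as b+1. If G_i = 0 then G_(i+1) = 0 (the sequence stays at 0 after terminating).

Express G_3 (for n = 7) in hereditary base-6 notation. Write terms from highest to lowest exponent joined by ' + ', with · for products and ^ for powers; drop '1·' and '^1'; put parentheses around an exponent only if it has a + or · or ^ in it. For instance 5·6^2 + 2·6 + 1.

G_0=7  [base 3] 2·3 + 1  →[3↦4]→  2·4 + 1 = 9  −1 ⇒ G_1=8
G_1=8  [base 4] 2·4  →[4↦5]→  2·5 = 10  −1 ⇒ G_2=9
G_2=9  [base 5] 5 + 4  →[5↦6]→  6 + 4 = 10  −1 ⇒ G_3=9
G_3=9  [base 6] 6 + 3  →[6↦7]→  7 + 3 = 10  −1 ⇒ G_4=9

6 + 3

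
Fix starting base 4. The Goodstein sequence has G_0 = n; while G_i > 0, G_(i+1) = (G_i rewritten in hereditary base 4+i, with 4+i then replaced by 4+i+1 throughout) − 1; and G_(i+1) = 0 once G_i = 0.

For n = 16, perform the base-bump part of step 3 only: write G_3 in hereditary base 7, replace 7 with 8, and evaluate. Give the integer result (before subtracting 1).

16 —HB4→ 4^2 —bump→ 5^2 = 25 —(−1)→ 24
24 —HB5→ 4·5 + 4 —bump→ 4·6 + 4 = 28 —(−1)→ 27
27 —HB6→ 4·6 + 3 —bump→ 4·7 + 3 = 31 —(−1)→ 30

34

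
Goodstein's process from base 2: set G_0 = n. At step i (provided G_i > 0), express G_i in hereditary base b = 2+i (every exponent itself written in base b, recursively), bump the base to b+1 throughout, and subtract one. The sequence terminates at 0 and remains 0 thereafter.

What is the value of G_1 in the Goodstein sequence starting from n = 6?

29

6 —HB2→ 2^2 + 2 —bump→ 3^3 + 3 = 30 —(−1)→ 29
29 —HB3→ 3^3 + 2 —bump→ 4^4 + 2 = 258 —(−1)→ 257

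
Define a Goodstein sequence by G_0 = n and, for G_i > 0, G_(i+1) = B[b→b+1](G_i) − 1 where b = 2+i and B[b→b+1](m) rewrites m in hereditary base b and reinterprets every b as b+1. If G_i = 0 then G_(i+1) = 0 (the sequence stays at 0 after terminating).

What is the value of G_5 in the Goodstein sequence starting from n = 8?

1647195

[0] 8 ≡ 2^(2 + 1) (base 2). Lift 3: 81. −1: 80.
[1] 80 ≡ 2·3^3 + 2·3^2 + 2·3 + 2 (base 3). Lift 4: 554. −1: 553.
[2] 553 ≡ 2·4^4 + 2·4^2 + 2·4 + 1 (base 4). Lift 5: 6311. −1: 6310.
[3] 6310 ≡ 2·5^5 + 2·5^2 + 2·5 (base 5). Lift 6: 93396. −1: 93395.
[4] 93395 ≡ 2·6^6 + 2·6^2 + 6 + 5 (base 6). Lift 7: 1647196. −1: 1647195.
[5] 1647195 ≡ 2·7^7 + 2·7^2 + 7 + 4 (base 7). Lift 8: 33554572. −1: 33554571.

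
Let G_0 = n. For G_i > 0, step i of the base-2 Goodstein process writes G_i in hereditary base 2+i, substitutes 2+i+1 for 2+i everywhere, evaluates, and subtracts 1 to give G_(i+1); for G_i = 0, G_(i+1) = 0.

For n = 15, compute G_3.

18752

i=0: 15 = 2^(2 + 1) + 2^2 + 2 + 1 (b=2); 2→3: 3^(3 + 1) + 3^3 + 3 + 1 = 112; 112−1 = 111
i=1: 111 = 3^(3 + 1) + 3^3 + 3 (b=3); 3→4: 4^(4 + 1) + 4^4 + 4 = 1284; 1284−1 = 1283
i=2: 1283 = 4^(4 + 1) + 4^4 + 3 (b=4); 4→5: 5^(5 + 1) + 5^5 + 3 = 18753; 18753−1 = 18752
i=3: 18752 = 5^(5 + 1) + 5^5 + 2 (b=5); 5→6: 6^(6 + 1) + 6^6 + 2 = 326594; 326594−1 = 326593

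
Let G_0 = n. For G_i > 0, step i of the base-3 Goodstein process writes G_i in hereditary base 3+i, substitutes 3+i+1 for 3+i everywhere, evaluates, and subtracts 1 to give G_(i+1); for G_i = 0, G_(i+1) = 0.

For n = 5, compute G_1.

G_0 = 5. HB_3(5) = 3 + 2. Bump = 6. G_1 = 5.
G_1 = 5. HB_4(5) = 4 + 1. Bump = 6. G_2 = 5.

5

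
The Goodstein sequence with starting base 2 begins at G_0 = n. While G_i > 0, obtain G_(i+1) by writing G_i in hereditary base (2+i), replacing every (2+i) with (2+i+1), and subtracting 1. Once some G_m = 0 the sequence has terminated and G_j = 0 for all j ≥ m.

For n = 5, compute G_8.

3325

G_0 = 5. HB_2(5) = 2^2 + 1. Bump = 28. G_1 = 27.
G_1 = 27. HB_3(27) = 3^3. Bump = 256. G_2 = 255.
G_2 = 255. HB_4(255) = 3·4^3 + 3·4^2 + 3·4 + 3. Bump = 468. G_3 = 467.
G_3 = 467. HB_5(467) = 3·5^3 + 3·5^2 + 3·5 + 2. Bump = 776. G_4 = 775.
G_4 = 775. HB_6(775) = 3·6^3 + 3·6^2 + 3·6 + 1. Bump = 1198. G_5 = 1197.
G_5 = 1197. HB_7(1197) = 3·7^3 + 3·7^2 + 3·7. Bump = 1752. G_6 = 1751.
G_6 = 1751. HB_8(1751) = 3·8^3 + 3·8^2 + 2·8 + 7. Bump = 2455. G_7 = 2454.
G_7 = 2454. HB_9(2454) = 3·9^3 + 3·9^2 + 2·9 + 6. Bump = 3326. G_8 = 3325.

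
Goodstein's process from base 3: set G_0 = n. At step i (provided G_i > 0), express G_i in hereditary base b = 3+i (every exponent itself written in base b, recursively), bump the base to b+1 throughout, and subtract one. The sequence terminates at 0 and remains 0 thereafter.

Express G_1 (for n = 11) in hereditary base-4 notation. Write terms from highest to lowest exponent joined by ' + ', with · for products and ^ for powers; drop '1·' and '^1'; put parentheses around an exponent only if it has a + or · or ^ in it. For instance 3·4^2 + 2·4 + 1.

i=0: 11 = 3^2 + 2 (b=3); 3→4: 4^2 + 2 = 18; 18−1 = 17
i=1: 17 = 4^2 + 1 (b=4); 4→5: 5^2 + 1 = 26; 26−1 = 25

4^2 + 1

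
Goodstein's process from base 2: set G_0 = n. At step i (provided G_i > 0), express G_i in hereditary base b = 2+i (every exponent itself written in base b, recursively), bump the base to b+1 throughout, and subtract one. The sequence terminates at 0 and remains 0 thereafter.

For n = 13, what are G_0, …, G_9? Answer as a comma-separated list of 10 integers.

13, 108, 1279, 16092, 280711, 5765998, 134219479, 3486786855, 100000003325, 3138428381103

[0] 13 ≡ 2^(2 + 1) + 2^2 + 1 (base 2). Lift 3: 109. −1: 108.
[1] 108 ≡ 3^(3 + 1) + 3^3 (base 3). Lift 4: 1280. −1: 1279.
[2] 1279 ≡ 4^(4 + 1) + 3·4^3 + 3·4^2 + 3·4 + 3 (base 4). Lift 5: 16093. −1: 16092.
[3] 16092 ≡ 5^(5 + 1) + 3·5^3 + 3·5^2 + 3·5 + 2 (base 5). Lift 6: 280712. −1: 280711.
[4] 280711 ≡ 6^(6 + 1) + 3·6^3 + 3·6^2 + 3·6 + 1 (base 6). Lift 7: 5765999. −1: 5765998.
[5] 5765998 ≡ 7^(7 + 1) + 3·7^3 + 3·7^2 + 3·7 (base 7). Lift 8: 134219480. −1: 134219479.
[6] 134219479 ≡ 8^(8 + 1) + 3·8^3 + 3·8^2 + 2·8 + 7 (base 8). Lift 9: 3486786856. −1: 3486786855.
[7] 3486786855 ≡ 9^(9 + 1) + 3·9^3 + 3·9^2 + 2·9 + 6 (base 9). Lift 10: 100000003326. −1: 100000003325.
[8] 100000003325 ≡ 10^(10 + 1) + 3·10^3 + 3·10^2 + 2·10 + 5 (base 10). Lift 11: 3138428381104. −1: 3138428381103.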